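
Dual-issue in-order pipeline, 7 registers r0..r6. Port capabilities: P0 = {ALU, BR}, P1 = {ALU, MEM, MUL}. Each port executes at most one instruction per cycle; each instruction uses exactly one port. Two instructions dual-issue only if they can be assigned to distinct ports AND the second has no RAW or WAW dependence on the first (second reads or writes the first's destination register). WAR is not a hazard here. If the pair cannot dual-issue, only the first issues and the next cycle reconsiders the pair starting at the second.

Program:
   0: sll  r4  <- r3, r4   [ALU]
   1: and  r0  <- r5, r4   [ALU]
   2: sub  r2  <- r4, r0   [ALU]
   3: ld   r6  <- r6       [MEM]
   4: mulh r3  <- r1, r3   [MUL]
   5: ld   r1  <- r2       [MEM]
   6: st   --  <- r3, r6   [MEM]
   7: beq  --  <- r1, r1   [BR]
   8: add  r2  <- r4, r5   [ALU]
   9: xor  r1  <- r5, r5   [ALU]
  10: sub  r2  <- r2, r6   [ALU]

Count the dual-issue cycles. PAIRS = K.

c0: i0 sll  RAW r4
c1: i1 and  RAW r0
c2: i2/i3 sub+ld  dual
c3: i4 mulh  no-port MUL/MEM
c4: i5 ld  no-port MEM/MEM
c5: i6/i7 st+beq  dual
c6: i8/i9 add+xor  dual
c7: i10 sub  tail

PAIRS = 3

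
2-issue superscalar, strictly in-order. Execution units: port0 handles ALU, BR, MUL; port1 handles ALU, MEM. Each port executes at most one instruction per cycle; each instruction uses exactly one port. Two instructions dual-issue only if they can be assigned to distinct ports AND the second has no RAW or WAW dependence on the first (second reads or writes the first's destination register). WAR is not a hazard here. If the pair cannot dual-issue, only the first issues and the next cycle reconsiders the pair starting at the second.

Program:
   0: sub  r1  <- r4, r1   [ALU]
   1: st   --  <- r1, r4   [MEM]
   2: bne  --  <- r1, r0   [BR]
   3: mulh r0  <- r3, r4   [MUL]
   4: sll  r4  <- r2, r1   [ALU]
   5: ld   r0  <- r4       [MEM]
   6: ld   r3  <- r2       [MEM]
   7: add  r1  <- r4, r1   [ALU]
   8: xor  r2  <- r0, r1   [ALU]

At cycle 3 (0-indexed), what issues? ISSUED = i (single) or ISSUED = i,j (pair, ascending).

0. sub @i0  | RAW r1
1. st/bne @i1/i2  | dual
2. mulh/sll @i3/i4  | dual
3. ld @i5  | no-port MEM/MEM
4. ld/add @i6/i7  | dual
5. xor @i8  | tail

ISSUED = 5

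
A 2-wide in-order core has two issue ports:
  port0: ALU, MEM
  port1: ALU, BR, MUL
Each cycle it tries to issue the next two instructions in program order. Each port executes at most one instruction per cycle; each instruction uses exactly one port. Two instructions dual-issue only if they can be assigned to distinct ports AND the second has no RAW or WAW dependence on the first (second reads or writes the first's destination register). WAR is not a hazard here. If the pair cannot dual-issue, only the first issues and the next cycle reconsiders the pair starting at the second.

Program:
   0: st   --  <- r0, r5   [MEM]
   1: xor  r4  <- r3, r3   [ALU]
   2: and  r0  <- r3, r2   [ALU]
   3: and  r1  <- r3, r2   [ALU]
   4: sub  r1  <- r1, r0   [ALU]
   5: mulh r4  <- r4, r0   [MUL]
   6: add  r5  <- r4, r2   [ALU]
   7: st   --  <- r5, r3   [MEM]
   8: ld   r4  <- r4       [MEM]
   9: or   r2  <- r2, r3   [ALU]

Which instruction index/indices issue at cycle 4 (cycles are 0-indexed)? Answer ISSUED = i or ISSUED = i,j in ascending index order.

#0 head=0: st+xor i0/i1 2-wide
#1 head=2: and+and i2/i3 2-wide
#2 head=4: sub+mulh i4/i5 2-wide
#3 head=6: add i6 RAW r5
#4 head=7: st i7 no-port MEM/MEM
#5 head=8: ld+or i8/i9 2-wide

ISSUED = 7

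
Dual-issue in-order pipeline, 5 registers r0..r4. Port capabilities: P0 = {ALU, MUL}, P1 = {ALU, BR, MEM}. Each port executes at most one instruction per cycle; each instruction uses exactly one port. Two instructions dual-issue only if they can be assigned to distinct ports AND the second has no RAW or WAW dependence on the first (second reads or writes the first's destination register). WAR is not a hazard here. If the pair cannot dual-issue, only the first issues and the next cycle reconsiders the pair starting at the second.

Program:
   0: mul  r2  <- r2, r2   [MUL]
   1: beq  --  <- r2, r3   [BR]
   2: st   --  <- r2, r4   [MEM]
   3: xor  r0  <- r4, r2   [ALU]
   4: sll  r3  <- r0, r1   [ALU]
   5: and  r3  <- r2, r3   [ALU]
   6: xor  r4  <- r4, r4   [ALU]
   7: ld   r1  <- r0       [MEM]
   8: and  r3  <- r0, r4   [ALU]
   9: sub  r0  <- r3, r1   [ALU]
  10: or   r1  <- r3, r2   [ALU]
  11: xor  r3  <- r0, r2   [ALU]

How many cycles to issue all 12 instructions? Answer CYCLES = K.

CYCLES = 8

  cy0 -> i0 (mul.MUL) RAW r2
  cy1 -> i1 (beq.BR) no-port BR/MEM
  cy2 -> i2+i3 (st.MEM xor.ALU) pair
  cy3 -> i4 (sll.ALU) RAW+WAW r3
  cy4 -> i5+i6 (and.ALU xor.ALU) pair
  cy5 -> i7+i8 (ld.MEM and.ALU) pair
  cy6 -> i9+i10 (sub.ALU or.ALU) pair
  cy7 -> i11 (xor.ALU) tail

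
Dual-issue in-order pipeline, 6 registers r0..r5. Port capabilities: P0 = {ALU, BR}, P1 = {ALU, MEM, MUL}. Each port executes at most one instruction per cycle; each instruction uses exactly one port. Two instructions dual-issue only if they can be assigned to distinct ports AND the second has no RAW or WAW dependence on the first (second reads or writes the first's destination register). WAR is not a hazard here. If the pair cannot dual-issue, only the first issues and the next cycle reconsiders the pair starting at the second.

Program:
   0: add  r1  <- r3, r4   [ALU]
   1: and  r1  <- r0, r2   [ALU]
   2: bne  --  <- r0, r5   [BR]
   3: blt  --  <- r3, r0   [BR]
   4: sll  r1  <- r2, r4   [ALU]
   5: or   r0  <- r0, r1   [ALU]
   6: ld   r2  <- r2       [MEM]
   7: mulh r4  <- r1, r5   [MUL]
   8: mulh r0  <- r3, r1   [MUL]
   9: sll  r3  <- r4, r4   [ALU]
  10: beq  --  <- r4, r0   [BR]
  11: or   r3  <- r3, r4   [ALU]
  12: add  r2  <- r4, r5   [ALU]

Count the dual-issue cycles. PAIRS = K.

  cy0 -> i0 (add.ALU) WAW r1
  cy1 -> i1,i2 (and.ALU/bne.BR) 2-wide
  cy2 -> i3,i4 (blt.BR/sll.ALU) 2-wide
  cy3 -> i5,i6 (or.ALU/ld.MEM) 2-wide
  cy4 -> i7 (mulh.MUL) no-port MUL/MUL
  cy5 -> i8,i9 (mulh.MUL/sll.ALU) 2-wide
  cy6 -> i10,i11 (beq.BR/or.ALU) 2-wide
  cy7 -> i12 (add.ALU) tail

PAIRS = 5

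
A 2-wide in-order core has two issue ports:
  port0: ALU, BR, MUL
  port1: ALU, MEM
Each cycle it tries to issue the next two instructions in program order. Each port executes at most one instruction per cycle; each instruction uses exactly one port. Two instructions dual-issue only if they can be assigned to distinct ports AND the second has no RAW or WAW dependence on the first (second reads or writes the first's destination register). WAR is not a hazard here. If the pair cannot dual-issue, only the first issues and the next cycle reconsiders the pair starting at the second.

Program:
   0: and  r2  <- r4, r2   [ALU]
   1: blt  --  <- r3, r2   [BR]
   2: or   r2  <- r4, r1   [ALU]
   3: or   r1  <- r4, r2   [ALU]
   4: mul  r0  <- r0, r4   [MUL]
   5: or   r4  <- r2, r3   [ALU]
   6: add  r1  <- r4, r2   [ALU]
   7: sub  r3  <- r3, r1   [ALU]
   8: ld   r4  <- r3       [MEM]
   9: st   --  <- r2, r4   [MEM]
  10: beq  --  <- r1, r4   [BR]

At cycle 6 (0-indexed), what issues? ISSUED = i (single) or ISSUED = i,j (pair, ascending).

  cy0 -> i0 (and.ALU) RAW r2
  cy1 -> i1/i2 (blt.BR/or.ALU) dual
  cy2 -> i3/i4 (or.ALU/mul.MUL) dual
  cy3 -> i5 (or.ALU) RAW r4
  cy4 -> i6 (add.ALU) RAW r1
  cy5 -> i7 (sub.ALU) RAW r3
  cy6 -> i8 (ld.MEM) no-port MEM/MEM
  cy7 -> i9/i10 (st.MEM/beq.BR) dual

ISSUED = 8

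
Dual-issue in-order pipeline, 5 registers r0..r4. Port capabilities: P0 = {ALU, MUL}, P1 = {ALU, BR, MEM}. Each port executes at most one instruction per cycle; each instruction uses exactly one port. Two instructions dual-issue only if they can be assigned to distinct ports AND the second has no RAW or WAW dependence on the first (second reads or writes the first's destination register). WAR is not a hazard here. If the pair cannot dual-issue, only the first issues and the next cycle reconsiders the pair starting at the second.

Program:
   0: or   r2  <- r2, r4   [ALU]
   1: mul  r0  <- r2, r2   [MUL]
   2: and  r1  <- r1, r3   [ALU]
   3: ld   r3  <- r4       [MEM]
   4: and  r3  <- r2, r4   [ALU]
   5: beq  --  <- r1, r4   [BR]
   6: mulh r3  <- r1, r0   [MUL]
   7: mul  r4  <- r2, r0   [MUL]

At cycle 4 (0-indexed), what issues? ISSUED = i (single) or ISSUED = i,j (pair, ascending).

t=0 i0:or.ALU ; RAW r2
t=1 i1&i2:mul.MUL/and.ALU ; pair
t=2 i3:ld.MEM ; WAW r3
t=3 i4&i5:and.ALU/beq.BR ; pair
t=4 i6:mulh.MUL ; no-port MUL/MUL
t=5 i7:mul.MUL ; tail

ISSUED = 6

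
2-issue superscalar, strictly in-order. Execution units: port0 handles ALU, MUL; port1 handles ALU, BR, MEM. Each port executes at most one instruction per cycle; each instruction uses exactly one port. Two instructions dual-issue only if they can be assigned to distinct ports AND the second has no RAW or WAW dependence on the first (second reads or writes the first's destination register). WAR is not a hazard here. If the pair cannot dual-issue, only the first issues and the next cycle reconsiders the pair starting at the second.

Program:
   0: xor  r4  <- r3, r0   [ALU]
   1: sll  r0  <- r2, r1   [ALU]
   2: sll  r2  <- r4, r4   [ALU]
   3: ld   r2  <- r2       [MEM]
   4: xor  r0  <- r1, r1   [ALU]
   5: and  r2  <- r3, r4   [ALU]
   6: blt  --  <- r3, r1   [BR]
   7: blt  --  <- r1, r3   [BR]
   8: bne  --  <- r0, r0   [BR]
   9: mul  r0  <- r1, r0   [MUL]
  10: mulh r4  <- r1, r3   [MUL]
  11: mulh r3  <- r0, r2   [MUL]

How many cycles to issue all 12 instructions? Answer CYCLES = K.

CYCLES = 8

[0] i0&i1  xor sll  -- dual
[1] i2  sll  -- RAW+WAW r2
[2] i3&i4  ld xor  -- dual
[3] i5&i6  and blt  -- dual
[4] i7  blt  -- no-port BR/BR
[5] i8&i9  bne mul  -- dual
[6] i10  mulh  -- no-port MUL/MUL
[7] i11  mulh  -- tail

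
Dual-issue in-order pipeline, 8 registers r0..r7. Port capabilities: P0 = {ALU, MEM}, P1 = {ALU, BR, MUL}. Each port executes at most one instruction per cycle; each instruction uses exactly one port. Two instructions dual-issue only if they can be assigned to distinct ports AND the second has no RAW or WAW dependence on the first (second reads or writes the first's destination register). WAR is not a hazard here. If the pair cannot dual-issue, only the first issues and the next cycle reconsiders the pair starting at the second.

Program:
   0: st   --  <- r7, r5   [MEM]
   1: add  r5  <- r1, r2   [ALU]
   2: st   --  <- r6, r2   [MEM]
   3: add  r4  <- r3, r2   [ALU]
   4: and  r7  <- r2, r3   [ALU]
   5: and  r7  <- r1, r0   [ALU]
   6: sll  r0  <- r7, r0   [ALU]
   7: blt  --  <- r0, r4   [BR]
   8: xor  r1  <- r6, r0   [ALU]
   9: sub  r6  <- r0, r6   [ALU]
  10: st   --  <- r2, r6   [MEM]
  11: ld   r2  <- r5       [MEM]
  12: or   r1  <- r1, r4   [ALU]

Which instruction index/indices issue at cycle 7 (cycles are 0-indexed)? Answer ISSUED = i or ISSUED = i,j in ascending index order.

ISSUED = 10

t=0 i0+i1:st;add ; 2-wide
t=1 i2+i3:st;add ; 2-wide
t=2 i4:and ; WAW r7
t=3 i5:and ; RAW r7
t=4 i6:sll ; RAW r0
t=5 i7+i8:blt;xor ; 2-wide
t=6 i9:sub ; RAW r6
t=7 i10:st ; no-port MEM/MEM
t=8 i11+i12:ld;or ; 2-wide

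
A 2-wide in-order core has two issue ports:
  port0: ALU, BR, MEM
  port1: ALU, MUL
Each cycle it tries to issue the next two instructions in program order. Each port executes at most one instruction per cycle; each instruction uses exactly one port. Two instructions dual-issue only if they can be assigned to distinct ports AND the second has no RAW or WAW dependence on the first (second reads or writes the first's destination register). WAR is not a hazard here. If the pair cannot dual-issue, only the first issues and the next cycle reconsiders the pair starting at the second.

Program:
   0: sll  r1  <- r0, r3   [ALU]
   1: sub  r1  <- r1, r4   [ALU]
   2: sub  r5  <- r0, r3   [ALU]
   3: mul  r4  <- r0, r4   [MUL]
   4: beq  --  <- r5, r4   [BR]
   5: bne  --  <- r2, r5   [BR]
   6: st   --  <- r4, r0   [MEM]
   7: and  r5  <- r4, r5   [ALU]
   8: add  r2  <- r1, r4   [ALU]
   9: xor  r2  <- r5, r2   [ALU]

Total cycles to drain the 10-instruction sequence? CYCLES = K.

CYCLES = 8

t=0 i0:sll.ALU ; RAW+WAW r1
t=1 i1&i2:sub.ALU;sub.ALU ; pair
t=2 i3:mul.MUL ; RAW r4
t=3 i4:beq.BR ; no-port BR/BR
t=4 i5:bne.BR ; no-port BR/MEM
t=5 i6&i7:st.MEM;and.ALU ; pair
t=6 i8:add.ALU ; RAW+WAW r2
t=7 i9:xor.ALU ; tail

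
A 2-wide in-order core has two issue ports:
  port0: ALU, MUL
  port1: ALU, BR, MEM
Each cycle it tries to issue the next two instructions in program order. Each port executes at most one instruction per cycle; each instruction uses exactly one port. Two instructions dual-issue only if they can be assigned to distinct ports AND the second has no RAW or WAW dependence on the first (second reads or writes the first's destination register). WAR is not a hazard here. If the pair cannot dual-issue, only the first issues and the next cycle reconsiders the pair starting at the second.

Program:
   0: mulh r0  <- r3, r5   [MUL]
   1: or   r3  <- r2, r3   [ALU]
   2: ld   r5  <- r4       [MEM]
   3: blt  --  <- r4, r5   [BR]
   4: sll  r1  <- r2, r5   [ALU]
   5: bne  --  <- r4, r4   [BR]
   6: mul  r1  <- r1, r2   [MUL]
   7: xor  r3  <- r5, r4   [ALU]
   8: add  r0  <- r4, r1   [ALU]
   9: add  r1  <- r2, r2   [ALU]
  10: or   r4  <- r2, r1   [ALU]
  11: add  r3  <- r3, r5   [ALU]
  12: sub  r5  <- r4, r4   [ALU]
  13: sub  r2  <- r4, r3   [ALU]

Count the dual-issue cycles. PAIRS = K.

PAIRS = 6

#0 head=0: mulh.MUL;or.ALU i0+i1 2-wide
#1 head=2: ld.MEM i2 no-port MEM/BR
#2 head=3: blt.BR;sll.ALU i3+i4 2-wide
#3 head=5: bne.BR;mul.MUL i5+i6 2-wide
#4 head=7: xor.ALU;add.ALU i7+i8 2-wide
#5 head=9: add.ALU i9 RAW r1
#6 head=10: or.ALU;add.ALU i10+i11 2-wide
#7 head=12: sub.ALU;sub.ALU i12+i13 2-wide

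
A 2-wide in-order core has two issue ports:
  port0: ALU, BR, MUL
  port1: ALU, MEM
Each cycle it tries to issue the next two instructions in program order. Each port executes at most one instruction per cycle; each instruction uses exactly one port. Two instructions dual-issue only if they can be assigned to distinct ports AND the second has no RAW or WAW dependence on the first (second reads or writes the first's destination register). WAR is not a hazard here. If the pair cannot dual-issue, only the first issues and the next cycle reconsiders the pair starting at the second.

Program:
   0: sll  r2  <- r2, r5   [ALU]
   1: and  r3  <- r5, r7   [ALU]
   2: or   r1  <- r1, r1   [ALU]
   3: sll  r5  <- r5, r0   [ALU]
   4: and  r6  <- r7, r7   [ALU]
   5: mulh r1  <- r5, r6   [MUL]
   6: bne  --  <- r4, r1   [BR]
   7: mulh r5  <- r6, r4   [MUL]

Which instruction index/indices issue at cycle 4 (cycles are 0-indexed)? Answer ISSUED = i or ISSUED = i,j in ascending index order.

ISSUED = 6

0. sll.ALU;and.ALU @i0/i1  | dual
1. or.ALU;sll.ALU @i2/i3  | dual
2. and.ALU @i4  | RAW r6
3. mulh.MUL @i5  | no-port MUL/BR
4. bne.BR @i6  | no-port BR/MUL
5. mulh.MUL @i7  | tail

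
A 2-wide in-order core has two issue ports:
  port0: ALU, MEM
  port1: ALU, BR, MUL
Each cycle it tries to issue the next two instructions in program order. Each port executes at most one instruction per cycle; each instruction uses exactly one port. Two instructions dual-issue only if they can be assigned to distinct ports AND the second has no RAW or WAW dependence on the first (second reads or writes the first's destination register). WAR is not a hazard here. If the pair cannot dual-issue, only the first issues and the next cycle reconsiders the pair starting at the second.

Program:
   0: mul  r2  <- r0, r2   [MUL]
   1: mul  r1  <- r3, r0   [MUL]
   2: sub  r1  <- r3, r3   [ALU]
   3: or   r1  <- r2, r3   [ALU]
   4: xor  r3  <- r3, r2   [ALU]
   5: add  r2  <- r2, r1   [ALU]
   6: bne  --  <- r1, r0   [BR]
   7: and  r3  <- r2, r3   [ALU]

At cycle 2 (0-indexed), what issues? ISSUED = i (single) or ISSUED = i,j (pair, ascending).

t=0 i0:mul ; no-port MUL/MUL
t=1 i1:mul ; WAW r1
t=2 i2:sub ; WAW r1
t=3 i3,i4:or xor ; dual
t=4 i5,i6:add bne ; dual
t=5 i7:and ; tail

ISSUED = 2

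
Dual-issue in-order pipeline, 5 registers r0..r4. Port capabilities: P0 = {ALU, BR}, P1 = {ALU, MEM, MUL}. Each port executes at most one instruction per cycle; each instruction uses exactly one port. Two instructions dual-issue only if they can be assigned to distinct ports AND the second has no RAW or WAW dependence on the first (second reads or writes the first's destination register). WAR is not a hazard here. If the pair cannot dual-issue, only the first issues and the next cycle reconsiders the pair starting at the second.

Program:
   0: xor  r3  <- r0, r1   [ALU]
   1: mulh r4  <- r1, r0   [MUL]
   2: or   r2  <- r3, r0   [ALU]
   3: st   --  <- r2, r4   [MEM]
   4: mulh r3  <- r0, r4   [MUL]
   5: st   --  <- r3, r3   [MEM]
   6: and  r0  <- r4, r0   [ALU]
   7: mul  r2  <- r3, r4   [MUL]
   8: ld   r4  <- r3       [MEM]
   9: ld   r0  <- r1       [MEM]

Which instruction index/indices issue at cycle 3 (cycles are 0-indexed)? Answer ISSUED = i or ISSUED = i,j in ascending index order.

[0] i0,i1  xor mulh  -- pair
[1] i2  or  -- RAW r2
[2] i3  st  -- no-port MEM/MUL
[3] i4  mulh  -- no-port MUL/MEM
[4] i5,i6  st and  -- pair
[5] i7  mul  -- no-port MUL/MEM
[6] i8  ld  -- no-port MEM/MEM
[7] i9  ld  -- tail

ISSUED = 4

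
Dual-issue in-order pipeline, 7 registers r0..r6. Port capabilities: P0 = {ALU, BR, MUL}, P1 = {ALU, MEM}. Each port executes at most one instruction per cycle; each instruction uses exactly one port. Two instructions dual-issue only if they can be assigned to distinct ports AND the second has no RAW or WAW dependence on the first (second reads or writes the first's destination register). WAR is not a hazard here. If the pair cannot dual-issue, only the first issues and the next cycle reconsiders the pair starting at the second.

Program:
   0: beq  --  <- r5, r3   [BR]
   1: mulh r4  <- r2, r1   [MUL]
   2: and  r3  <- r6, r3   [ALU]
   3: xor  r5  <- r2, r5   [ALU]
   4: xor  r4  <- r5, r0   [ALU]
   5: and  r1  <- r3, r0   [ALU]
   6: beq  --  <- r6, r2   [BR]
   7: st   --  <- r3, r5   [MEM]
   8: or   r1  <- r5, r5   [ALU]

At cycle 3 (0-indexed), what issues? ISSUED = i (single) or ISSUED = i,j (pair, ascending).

  cy0 -> i0 (beq.BR) no-port BR/MUL
  cy1 -> i1,i2 (mulh.MUL and.ALU) dual
  cy2 -> i3 (xor.ALU) RAW r5
  cy3 -> i4,i5 (xor.ALU and.ALU) dual
  cy4 -> i6,i7 (beq.BR st.MEM) dual
  cy5 -> i8 (or.ALU) tail

ISSUED = 4,5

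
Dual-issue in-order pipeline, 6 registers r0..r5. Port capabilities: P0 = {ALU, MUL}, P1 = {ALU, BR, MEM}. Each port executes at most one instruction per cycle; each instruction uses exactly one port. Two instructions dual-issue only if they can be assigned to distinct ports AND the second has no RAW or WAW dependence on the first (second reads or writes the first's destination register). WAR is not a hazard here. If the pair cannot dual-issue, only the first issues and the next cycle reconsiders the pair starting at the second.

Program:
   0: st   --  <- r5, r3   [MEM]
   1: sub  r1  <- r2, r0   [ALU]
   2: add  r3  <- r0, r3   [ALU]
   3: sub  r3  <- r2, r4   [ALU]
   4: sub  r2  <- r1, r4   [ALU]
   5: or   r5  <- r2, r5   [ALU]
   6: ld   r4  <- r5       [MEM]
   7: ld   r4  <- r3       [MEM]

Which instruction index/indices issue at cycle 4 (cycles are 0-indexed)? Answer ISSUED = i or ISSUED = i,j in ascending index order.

ISSUED = 6

  cy0 -> i0&i1 (st.MEM/sub.ALU) 2-wide
  cy1 -> i2 (add.ALU) WAW r3
  cy2 -> i3&i4 (sub.ALU/sub.ALU) 2-wide
  cy3 -> i5 (or.ALU) RAW r5
  cy4 -> i6 (ld.MEM) no-port MEM/MEM
  cy5 -> i7 (ld.MEM) tail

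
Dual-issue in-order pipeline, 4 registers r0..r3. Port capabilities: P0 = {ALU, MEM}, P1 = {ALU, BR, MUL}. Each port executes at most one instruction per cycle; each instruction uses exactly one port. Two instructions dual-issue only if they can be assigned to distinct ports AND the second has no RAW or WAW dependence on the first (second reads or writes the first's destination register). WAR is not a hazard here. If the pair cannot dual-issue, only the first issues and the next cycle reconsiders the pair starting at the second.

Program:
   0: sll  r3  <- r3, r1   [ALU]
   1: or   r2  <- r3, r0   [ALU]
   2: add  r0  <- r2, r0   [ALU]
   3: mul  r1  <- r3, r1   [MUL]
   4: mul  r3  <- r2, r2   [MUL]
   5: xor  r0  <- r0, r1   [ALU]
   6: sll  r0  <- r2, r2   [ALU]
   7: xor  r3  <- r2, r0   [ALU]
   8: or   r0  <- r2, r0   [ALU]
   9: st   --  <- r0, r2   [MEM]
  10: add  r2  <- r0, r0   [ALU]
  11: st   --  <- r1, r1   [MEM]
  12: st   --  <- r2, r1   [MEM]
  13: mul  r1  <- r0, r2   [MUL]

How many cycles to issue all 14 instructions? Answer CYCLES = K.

CYCLES = 9

c0: i0 sll  RAW r3
c1: i1 or  RAW r2
c2: i2/i3 add/mul  pair
c3: i4/i5 mul/xor  pair
c4: i6 sll  RAW r0
c5: i7/i8 xor/or  pair
c6: i9/i10 st/add  pair
c7: i11 st  no-port MEM/MEM
c8: i12/i13 st/mul  pair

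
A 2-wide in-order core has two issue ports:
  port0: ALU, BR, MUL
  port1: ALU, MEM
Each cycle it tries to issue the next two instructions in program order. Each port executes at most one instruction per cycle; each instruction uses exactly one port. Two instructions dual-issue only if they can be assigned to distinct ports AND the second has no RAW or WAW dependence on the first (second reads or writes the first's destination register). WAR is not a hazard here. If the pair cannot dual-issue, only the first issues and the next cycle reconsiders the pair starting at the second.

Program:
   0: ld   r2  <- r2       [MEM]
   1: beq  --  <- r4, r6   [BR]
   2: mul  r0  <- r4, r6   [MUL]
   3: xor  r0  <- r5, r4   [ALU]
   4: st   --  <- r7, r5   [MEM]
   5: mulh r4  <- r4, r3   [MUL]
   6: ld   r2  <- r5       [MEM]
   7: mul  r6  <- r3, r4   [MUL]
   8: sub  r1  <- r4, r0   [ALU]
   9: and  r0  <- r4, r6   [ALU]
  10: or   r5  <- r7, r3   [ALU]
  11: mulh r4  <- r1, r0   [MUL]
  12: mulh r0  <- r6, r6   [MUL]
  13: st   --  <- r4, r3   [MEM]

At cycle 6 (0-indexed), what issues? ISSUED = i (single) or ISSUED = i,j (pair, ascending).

#0 head=0: ld+beq i0,i1 dual
#1 head=2: mul i2 WAW r0
#2 head=3: xor+st i3,i4 dual
#3 head=5: mulh+ld i5,i6 dual
#4 head=7: mul+sub i7,i8 dual
#5 head=9: and+or i9,i10 dual
#6 head=11: mulh i11 no-port MUL/MUL
#7 head=12: mulh+st i12,i13 dual

ISSUED = 11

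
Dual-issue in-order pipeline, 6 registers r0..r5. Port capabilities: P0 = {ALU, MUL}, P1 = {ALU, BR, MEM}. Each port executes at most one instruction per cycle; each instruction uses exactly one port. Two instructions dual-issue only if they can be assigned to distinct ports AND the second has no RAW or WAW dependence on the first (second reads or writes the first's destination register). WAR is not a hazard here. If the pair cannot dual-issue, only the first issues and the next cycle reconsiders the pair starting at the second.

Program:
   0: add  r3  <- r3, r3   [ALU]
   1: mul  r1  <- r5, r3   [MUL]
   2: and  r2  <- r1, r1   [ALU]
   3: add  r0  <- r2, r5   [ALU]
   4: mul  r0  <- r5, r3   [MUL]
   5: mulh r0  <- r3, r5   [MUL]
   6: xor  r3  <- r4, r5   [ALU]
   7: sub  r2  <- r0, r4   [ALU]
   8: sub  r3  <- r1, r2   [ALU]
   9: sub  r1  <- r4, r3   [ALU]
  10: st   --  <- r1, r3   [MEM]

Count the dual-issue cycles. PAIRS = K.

0. add.ALU @i0  | RAW r3
1. mul.MUL @i1  | RAW r1
2. and.ALU @i2  | RAW r2
3. add.ALU @i3  | WAW r0
4. mul.MUL @i4  | no-port MUL/MUL
5. mulh.MUL;xor.ALU @i5&i6  | 2-wide
6. sub.ALU @i7  | RAW r2
7. sub.ALU @i8  | RAW r3
8. sub.ALU @i9  | RAW r1
9. st.MEM @i10  | tail

PAIRS = 1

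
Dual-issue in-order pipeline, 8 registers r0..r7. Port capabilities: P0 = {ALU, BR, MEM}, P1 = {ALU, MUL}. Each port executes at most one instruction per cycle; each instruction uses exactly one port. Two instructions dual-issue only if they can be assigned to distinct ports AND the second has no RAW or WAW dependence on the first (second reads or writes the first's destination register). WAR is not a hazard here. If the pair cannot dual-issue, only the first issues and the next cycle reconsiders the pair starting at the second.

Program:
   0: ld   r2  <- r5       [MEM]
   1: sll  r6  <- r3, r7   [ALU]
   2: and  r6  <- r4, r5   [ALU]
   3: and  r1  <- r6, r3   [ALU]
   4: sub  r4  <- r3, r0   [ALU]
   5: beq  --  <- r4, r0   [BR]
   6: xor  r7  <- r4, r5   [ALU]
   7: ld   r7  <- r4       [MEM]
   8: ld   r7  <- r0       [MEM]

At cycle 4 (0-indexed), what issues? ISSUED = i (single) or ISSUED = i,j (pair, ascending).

#0 head=0: ld/sll i0+i1 2-wide
#1 head=2: and i2 RAW r6
#2 head=3: and/sub i3+i4 2-wide
#3 head=5: beq/xor i5+i6 2-wide
#4 head=7: ld i7 no-port MEM/MEM
#5 head=8: ld i8 tail

ISSUED = 7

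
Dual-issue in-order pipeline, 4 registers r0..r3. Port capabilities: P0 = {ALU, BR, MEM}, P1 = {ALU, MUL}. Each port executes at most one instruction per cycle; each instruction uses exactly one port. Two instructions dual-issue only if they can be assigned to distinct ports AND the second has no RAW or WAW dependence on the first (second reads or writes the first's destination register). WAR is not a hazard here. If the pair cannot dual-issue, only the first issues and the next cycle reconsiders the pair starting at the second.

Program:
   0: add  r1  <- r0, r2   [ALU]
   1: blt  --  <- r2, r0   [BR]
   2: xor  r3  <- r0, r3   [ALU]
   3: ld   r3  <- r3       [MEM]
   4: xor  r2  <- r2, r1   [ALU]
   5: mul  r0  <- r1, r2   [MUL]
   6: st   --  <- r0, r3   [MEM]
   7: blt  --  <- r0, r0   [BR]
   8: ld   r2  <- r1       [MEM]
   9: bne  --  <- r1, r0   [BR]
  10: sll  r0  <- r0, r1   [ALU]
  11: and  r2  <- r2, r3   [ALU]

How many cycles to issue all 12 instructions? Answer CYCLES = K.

CYCLES = 9

0. add.ALU blt.BR @i0/i1  | pair
1. xor.ALU @i2  | RAW+WAW r3
2. ld.MEM xor.ALU @i3/i4  | pair
3. mul.MUL @i5  | RAW r0
4. st.MEM @i6  | no-port MEM/BR
5. blt.BR @i7  | no-port BR/MEM
6. ld.MEM @i8  | no-port MEM/BR
7. bne.BR sll.ALU @i9/i10  | pair
8. and.ALU @i11  | tail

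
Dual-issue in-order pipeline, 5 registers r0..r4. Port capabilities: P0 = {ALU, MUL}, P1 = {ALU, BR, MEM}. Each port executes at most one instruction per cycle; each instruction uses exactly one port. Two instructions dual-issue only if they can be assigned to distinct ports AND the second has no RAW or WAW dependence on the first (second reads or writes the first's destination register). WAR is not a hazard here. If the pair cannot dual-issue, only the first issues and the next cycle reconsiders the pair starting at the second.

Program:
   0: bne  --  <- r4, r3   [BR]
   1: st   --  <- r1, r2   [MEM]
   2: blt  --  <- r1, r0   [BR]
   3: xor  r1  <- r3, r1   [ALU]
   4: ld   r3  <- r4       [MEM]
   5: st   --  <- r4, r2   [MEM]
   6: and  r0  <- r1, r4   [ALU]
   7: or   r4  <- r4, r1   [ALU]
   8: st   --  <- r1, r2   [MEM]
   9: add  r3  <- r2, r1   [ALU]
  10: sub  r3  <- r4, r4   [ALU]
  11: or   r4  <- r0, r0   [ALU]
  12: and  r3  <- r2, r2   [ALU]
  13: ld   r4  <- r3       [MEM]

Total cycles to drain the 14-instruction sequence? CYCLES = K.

CYCLES = 10

t=0 i0:bne ; no-port BR/MEM
t=1 i1:st ; no-port MEM/BR
t=2 i2,i3:blt/xor ; 2-wide
t=3 i4:ld ; no-port MEM/MEM
t=4 i5,i6:st/and ; 2-wide
t=5 i7,i8:or/st ; 2-wide
t=6 i9:add ; WAW r3
t=7 i10,i11:sub/or ; 2-wide
t=8 i12:and ; RAW r3
t=9 i13:ld ; tail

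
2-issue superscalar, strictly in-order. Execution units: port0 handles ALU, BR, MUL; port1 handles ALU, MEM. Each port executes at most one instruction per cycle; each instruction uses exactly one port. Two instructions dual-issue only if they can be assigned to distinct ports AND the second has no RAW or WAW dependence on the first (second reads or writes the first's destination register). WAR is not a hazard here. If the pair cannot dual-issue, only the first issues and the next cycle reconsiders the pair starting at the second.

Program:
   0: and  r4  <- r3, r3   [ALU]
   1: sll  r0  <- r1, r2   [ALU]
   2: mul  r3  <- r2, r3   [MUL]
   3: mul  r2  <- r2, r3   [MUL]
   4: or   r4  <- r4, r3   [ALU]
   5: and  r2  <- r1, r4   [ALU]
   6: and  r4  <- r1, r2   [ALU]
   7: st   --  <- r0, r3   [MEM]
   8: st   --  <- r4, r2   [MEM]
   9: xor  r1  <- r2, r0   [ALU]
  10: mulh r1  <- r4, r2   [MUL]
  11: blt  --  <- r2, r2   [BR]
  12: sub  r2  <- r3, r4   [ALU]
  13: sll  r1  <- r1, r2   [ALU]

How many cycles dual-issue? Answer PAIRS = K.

#0 head=0: and sll i0/i1 dual
#1 head=2: mul i2 no-port MUL/MUL
#2 head=3: mul or i3/i4 dual
#3 head=5: and i5 RAW r2
#4 head=6: and st i6/i7 dual
#5 head=8: st xor i8/i9 dual
#6 head=10: mulh i10 no-port MUL/BR
#7 head=11: blt sub i11/i12 dual
#8 head=13: sll i13 tail

PAIRS = 5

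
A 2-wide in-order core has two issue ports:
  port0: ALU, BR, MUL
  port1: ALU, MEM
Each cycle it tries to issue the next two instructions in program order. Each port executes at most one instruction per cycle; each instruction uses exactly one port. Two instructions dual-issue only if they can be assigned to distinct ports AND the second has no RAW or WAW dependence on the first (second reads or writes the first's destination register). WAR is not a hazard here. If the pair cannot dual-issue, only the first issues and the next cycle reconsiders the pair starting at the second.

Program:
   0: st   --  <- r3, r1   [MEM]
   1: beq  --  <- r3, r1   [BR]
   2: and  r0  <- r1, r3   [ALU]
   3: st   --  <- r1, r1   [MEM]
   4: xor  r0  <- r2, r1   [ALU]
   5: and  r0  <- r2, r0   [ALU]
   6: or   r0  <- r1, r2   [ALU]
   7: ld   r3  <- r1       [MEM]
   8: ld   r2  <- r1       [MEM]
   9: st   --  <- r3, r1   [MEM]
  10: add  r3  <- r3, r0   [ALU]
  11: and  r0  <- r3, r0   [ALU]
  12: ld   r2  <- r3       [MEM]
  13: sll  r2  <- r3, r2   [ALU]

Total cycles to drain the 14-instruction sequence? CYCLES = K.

CYCLES = 9

c0: i0/i1 st.MEM/beq.BR  2-wide
c1: i2/i3 and.ALU/st.MEM  2-wide
c2: i4 xor.ALU  RAW+WAW r0
c3: i5 and.ALU  WAW r0
c4: i6/i7 or.ALU/ld.MEM  2-wide
c5: i8 ld.MEM  no-port MEM/MEM
c6: i9/i10 st.MEM/add.ALU  2-wide
c7: i11/i12 and.ALU/ld.MEM  2-wide
c8: i13 sll.ALU  tail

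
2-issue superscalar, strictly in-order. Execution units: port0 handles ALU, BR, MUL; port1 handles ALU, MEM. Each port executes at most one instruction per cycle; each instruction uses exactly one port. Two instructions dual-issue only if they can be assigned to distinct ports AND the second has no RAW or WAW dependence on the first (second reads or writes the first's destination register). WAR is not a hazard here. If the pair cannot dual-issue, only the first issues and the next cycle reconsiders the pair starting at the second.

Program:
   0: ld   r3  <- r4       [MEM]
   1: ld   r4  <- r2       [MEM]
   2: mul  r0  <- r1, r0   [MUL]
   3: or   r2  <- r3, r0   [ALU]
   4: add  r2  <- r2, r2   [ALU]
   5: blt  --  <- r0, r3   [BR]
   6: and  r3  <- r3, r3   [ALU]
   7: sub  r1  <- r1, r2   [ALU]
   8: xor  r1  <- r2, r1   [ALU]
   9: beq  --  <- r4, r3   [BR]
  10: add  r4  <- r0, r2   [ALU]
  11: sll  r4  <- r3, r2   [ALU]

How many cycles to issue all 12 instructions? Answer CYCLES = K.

c0: i0 ld.MEM  no-port MEM/MEM
c1: i1/i2 ld.MEM;mul.MUL  pair
c2: i3 or.ALU  RAW+WAW r2
c3: i4/i5 add.ALU;blt.BR  pair
c4: i6/i7 and.ALU;sub.ALU  pair
c5: i8/i9 xor.ALU;beq.BR  pair
c6: i10 add.ALU  WAW r4
c7: i11 sll.ALU  tail

CYCLES = 8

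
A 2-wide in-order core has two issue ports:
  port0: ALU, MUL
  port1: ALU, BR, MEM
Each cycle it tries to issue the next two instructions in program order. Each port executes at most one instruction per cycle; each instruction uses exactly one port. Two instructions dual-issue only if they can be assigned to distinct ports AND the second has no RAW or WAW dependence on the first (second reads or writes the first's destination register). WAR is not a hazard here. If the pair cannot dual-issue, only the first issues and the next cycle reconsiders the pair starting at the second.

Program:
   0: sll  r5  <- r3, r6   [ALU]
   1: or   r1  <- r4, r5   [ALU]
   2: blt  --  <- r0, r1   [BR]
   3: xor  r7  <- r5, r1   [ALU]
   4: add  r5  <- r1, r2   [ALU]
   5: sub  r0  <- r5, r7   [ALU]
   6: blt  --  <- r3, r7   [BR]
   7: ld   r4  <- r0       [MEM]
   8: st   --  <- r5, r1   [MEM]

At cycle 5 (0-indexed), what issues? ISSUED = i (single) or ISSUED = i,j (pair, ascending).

ISSUED = 7

0. sll @i0  | RAW r5
1. or @i1  | RAW r1
2. blt/xor @i2&i3  | dual
3. add @i4  | RAW r5
4. sub/blt @i5&i6  | dual
5. ld @i7  | no-port MEM/MEM
6. st @i8  | tail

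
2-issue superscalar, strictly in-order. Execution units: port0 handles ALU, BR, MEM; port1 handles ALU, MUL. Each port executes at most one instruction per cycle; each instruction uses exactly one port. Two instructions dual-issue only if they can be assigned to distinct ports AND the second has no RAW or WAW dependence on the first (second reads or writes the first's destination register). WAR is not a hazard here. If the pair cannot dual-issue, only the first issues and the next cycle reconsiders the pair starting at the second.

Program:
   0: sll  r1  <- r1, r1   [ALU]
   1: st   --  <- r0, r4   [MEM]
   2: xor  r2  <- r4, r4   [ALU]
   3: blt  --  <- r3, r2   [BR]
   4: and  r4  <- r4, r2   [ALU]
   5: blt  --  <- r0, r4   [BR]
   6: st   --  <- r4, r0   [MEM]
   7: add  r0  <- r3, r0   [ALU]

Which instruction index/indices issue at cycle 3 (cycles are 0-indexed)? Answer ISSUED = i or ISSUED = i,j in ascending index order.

t=0 i0+i1:sll.ALU;st.MEM ; 2-wide
t=1 i2:xor.ALU ; RAW r2
t=2 i3+i4:blt.BR;and.ALU ; 2-wide
t=3 i5:blt.BR ; no-port BR/MEM
t=4 i6+i7:st.MEM;add.ALU ; 2-wide

ISSUED = 5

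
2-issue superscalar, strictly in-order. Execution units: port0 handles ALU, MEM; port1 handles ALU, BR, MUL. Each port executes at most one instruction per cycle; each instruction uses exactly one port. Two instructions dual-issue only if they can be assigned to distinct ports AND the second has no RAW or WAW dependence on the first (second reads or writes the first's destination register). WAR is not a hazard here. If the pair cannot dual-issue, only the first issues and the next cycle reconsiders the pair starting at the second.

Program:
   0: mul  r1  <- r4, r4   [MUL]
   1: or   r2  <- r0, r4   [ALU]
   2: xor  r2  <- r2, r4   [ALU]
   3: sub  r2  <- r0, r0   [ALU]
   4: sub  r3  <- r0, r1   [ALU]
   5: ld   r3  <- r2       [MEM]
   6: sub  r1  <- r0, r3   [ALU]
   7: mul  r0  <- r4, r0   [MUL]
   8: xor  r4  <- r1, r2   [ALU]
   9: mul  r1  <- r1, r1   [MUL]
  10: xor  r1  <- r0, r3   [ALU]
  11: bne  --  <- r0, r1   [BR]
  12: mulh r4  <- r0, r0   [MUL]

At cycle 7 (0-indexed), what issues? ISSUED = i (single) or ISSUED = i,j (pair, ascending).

ISSUED = 11

  cy0 -> i0,i1 (mul.MUL or.ALU) 2-wide
  cy1 -> i2 (xor.ALU) WAW r2
  cy2 -> i3,i4 (sub.ALU sub.ALU) 2-wide
  cy3 -> i5 (ld.MEM) RAW r3
  cy4 -> i6,i7 (sub.ALU mul.MUL) 2-wide
  cy5 -> i8,i9 (xor.ALU mul.MUL) 2-wide
  cy6 -> i10 (xor.ALU) RAW r1
  cy7 -> i11 (bne.BR) no-port BR/MUL
  cy8 -> i12 (mulh.MUL) tail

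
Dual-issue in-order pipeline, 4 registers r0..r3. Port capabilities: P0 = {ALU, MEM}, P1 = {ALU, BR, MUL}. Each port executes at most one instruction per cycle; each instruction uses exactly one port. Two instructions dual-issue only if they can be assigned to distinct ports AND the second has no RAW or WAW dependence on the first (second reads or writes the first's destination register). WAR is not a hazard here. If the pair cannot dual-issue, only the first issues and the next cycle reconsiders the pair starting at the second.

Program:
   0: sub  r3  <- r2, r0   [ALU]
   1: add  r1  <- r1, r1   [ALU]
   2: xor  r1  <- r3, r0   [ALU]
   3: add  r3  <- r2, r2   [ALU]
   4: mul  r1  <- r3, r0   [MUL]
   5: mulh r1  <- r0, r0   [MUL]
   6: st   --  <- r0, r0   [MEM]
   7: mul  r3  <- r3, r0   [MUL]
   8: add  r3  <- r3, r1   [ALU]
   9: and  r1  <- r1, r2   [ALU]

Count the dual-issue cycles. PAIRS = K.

PAIRS = 4

t=0 i0&i1:sub add ; pair
t=1 i2&i3:xor add ; pair
t=2 i4:mul ; no-port MUL/MUL
t=3 i5&i6:mulh st ; pair
t=4 i7:mul ; RAW+WAW r3
t=5 i8&i9:add and ; pair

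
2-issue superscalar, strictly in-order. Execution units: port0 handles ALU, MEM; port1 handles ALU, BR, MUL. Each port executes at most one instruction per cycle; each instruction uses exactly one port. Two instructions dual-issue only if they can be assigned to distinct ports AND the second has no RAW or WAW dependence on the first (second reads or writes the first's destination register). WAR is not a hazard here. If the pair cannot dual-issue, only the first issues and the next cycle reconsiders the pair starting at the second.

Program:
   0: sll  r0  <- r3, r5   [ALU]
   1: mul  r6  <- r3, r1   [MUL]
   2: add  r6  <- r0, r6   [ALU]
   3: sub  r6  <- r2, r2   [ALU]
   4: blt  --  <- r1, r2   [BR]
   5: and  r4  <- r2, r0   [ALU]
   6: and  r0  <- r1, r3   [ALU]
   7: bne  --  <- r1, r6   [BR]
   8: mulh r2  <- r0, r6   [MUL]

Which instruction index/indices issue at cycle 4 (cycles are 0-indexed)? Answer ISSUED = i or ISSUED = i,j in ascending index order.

c0: i0&i1 sll+mul  2-wide
c1: i2 add  WAW r6
c2: i3&i4 sub+blt  2-wide
c3: i5&i6 and+and  2-wide
c4: i7 bne  no-port BR/MUL
c5: i8 mulh  tail

ISSUED = 7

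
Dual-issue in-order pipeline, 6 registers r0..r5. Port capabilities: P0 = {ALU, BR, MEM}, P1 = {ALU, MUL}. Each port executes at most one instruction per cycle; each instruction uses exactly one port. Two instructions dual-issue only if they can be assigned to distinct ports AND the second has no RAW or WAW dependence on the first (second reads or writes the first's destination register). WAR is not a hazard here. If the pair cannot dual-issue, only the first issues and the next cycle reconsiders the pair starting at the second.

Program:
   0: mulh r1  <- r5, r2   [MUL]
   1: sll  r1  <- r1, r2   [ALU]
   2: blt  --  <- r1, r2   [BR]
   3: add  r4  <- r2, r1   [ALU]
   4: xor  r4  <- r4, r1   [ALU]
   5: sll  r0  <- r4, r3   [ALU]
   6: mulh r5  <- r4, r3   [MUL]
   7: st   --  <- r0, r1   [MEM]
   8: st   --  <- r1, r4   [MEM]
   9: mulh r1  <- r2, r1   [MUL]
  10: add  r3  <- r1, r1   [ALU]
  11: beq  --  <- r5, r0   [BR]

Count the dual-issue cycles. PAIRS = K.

[0] i0  mulh  -- RAW+WAW r1
[1] i1  sll  -- RAW r1
[2] i2&i3  blt add  -- dual
[3] i4  xor  -- RAW r4
[4] i5&i6  sll mulh  -- dual
[5] i7  st  -- no-port MEM/MEM
[6] i8&i9  st mulh  -- dual
[7] i10&i11  add beq  -- dual

PAIRS = 4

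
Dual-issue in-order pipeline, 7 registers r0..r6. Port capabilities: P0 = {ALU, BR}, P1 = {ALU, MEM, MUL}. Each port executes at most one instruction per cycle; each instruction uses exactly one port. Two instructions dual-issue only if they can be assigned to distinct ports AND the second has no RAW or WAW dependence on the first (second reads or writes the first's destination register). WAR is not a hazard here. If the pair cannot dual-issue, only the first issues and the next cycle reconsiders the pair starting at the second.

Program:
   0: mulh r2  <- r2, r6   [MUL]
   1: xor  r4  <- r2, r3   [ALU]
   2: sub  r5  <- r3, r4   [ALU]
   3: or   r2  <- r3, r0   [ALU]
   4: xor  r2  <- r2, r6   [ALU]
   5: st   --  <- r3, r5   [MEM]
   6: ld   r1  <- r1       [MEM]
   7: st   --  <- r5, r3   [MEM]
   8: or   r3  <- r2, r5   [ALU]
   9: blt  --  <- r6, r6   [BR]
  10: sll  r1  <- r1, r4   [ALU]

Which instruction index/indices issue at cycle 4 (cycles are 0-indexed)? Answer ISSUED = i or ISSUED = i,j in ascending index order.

ISSUED = 6

t=0 i0:mulh ; RAW r2
t=1 i1:xor ; RAW r4
t=2 i2/i3:sub or ; pair
t=3 i4/i5:xor st ; pair
t=4 i6:ld ; no-port MEM/MEM
t=5 i7/i8:st or ; pair
t=6 i9/i10:blt sll ; pair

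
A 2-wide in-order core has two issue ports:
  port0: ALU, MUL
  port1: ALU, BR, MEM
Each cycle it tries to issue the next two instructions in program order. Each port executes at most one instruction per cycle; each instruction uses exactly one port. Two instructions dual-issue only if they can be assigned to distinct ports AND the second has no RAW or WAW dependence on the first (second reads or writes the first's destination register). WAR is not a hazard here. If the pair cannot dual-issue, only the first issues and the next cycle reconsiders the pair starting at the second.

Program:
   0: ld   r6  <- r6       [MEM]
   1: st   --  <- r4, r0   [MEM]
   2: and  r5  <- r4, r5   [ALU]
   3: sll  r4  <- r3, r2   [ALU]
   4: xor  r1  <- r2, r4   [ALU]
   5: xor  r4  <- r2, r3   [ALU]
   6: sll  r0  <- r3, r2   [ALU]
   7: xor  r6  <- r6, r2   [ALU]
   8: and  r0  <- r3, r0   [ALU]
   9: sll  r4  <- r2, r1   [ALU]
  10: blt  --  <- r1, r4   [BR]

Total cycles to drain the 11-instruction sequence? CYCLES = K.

[0] i0  ld.MEM  -- no-port MEM/MEM
[1] i1+i2  st.MEM;and.ALU  -- dual
[2] i3  sll.ALU  -- RAW r4
[3] i4+i5  xor.ALU;xor.ALU  -- dual
[4] i6+i7  sll.ALU;xor.ALU  -- dual
[5] i8+i9  and.ALU;sll.ALU  -- dual
[6] i10  blt.BR  -- tail

CYCLES = 7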